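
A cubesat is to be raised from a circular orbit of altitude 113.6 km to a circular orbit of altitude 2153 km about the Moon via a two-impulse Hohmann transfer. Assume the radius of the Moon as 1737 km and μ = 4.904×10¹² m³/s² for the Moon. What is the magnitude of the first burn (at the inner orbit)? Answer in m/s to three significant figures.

r₁ = 1737 + 113.6 = 1850.6 km = 1.8506×10⁶ m.
r₂ = 1737 + 2153 = 3890.0 km = 3.8900×10⁶ m.
Transfer ellipse a_t = (r₁ + r₂)/2 = 2.870×10⁶ m.
At r₁: circular v_c1 = √(μ/r₁) = 1628 m/s; transfer-perilune v_p = √[μ(2/r₁ − 1/a_t)] = 1895 m/s.
Δv₁ = v_p − v_c1 = 267.2 m/s.

Δv ≈ 267 m/s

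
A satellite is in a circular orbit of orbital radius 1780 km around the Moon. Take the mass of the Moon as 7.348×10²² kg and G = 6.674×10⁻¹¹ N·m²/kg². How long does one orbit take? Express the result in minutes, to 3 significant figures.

T ≈ 112 minutes

μ = GM = 6.674×10⁻¹¹ × 7.348×10²² = 4.904×10¹² m³/s².
r = 1780 km = 1.780×10⁶ m.
Kepler's third law: T = 2π√(r³/μ) = 2π√((1.780×10⁶)³ / 4.904×10¹²).
r³/μ = 1.150×10⁶ s², so T = 2π × 1.072×10³ = 6.738×10³ s.
Converting: 6.738×10³ s ÷ 60.00 = 112.3 minutes.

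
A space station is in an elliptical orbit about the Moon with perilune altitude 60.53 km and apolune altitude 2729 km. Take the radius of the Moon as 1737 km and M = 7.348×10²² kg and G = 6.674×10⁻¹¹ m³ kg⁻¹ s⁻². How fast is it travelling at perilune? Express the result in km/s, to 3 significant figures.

μ = GM = 6.674×10⁻¹¹ × 7.348×10²² = 4.904×10¹² m³/s².
r_p = 1737 + 60.53 = 1797.5 km = 1.7975×10⁶ m.
r_a = 1737 + 2729 = 4466.0 km = 4.4660×10⁶ m.
Semi-major axis a = (r_p + r_a)/2 = 3131.8 km = 3.132×10⁶ m.
Vis-viva: v² = μ(2/r − 1/a) = 4.904×10¹² × (1.113×10⁻⁶ − 3.193×10⁻⁷) = 3.891×10⁶ m²/s².
v = 1972 m/s = 1.972 km/s.

v ≈ 1.97 km/s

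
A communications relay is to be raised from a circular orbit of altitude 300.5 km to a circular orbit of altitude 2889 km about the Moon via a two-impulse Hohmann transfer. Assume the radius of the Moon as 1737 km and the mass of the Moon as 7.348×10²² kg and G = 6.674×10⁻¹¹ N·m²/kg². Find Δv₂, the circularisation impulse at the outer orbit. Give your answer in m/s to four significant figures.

Δv ≈ 224.4 m/s

μ = GM = 6.674×10⁻¹¹ × 7.348×10²² = 4.904×10¹² m³/s².
r₁ = 1737 + 300.5 = 2037.5 km = 2.0375×10⁶ m.
r₂ = 1737 + 2889 = 4626.0 km = 4.6260×10⁶ m.
Transfer ellipse a_t = (r₁ + r₂)/2 = 3.332×10⁶ m.
At r₁: circular v_c1 = √(μ/r₁) = 1551 m/s; transfer-perilune v_p = √[μ(2/r₁ − 1/a_t)] = 1828 m/s.
At r₂: circular v_c2 = √(μ/r₂) = 1030 m/s; transfer-apolune v_a = √[μ(2/r₂ − 1/a_t)] = 805.2 m/s.
Δv₂ = v_c2 − v_a = 224.4 m/s.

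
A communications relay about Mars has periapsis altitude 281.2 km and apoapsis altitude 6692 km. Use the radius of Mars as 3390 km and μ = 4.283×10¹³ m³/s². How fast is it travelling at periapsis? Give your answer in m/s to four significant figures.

v ≈ 4136 m/s

r_p = 3390 + 281.2 = 3671.2 km = 3.6712×10⁶ m.
r_a = 3390 + 6692 = 10082 km = 1.0082×10⁷ m.
Semi-major axis a = (r_p + r_a)/2 = 6876.6 km = 6.877×10⁶ m.
Vis-viva: v² = μ(2/r − 1/a) = 4.283×10¹³ × (5.448×10⁻⁷ − 1.454×10⁻⁷) = 1.710×10⁷ m²/s².
v = 4136 m/s.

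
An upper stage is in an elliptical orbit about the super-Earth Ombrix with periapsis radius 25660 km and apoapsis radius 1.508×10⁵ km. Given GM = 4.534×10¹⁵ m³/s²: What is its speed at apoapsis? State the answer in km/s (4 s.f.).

Semi-major axis a = (r_p + r_a)/2 = 88230 km = 8.823×10⁷ m.
Vis-viva: v² = μ(2/r − 1/a) = 4.534×10¹⁵ × (1.326×10⁻⁸ − 1.133×10⁻⁸) = 8.744×10⁶ m²/s².
v = 2957 m/s = 2.957 km/s.

v ≈ 2.957 km/s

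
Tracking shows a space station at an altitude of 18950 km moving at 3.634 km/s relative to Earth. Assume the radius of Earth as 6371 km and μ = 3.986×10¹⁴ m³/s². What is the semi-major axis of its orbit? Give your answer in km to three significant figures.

a ≈ 21800 km

r = 6371 + 18950 = 25321 km = 2.532×10⁷ m.
Specific orbital energy ε = v²/2 − μ/r = (3634)²/2 − 3.986×10¹⁴/2.532×10⁷ = -9.139×10⁶ J/kg.
Since ε = −μ/(2a), a = −μ/(2ε) = 2.181×10⁷ m = 21808 km.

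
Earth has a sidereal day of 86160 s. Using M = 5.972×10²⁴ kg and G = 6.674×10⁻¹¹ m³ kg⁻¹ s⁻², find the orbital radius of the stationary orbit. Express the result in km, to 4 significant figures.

μ = GM = 6.674×10⁻¹¹ × 5.972×10²⁴ = 3.986×10¹⁴ m³/s².
A synchronous orbit has period T, so by Kepler's third law a = (μT²/4π²)^(1/3).
μT²/4π² = 3.986×10¹⁴ × (8.616×10⁴)² / 39.48 = 7.495×10²² m³.
a = 4.216×10⁷ m = 42162 km.

r_sync ≈ 42160 km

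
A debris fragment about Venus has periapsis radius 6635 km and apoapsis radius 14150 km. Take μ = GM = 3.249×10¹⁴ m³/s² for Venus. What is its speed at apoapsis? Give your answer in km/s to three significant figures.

v ≈ 3.83 km/s

Semi-major axis a = (r_p + r_a)/2 = 10392 km = 1.039×10⁷ m.
Vis-viva: v² = μ(2/r − 1/a) = 3.249×10¹⁴ × (1.413×10⁻⁷ − 9.622×10⁻⁸) = 1.466×10⁷ m²/s².
v = 3829 m/s = 3.829 km/s.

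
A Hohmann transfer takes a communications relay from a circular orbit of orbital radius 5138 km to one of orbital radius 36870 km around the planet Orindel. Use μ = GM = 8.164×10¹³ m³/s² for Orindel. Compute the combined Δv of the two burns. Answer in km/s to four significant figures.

r₁ = 5138 km = 5.138×10⁶ m.
r₂ = 36870 km = 3.687×10⁷ m.
Transfer ellipse a_t = (r₁ + r₂)/2 = 2.100×10⁷ m.
At r₁: circular v_c1 = √(μ/r₁) = 3986 m/s; transfer-periapsis v_p = √[μ(2/r₁ − 1/a_t)] = 5281 m/s.
Δv₁ = v_p − v_c1 = 1295 m/s.
At r₂: circular v_c2 = √(μ/r₂) = 1488 m/s; transfer-apoapsis v_a = √[μ(2/r₂ − 1/a_t)] = 736.0 m/s.
Δv₂ = v_c2 − v_a = 752.1 m/s.
Total Δv = Δv₁ + Δv₂ = 2047 m/s = 2.047 km/s.

Δv_total ≈ 2.047 km/s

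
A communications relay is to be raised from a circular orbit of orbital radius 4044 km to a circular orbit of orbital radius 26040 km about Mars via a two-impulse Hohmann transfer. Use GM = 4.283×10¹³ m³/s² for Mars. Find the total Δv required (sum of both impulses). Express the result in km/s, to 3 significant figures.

Δv_total ≈ 1.65 km/s

r₁ = 4044 km = 4.044×10⁶ m.
r₂ = 26040 km = 2.604×10⁷ m.
Transfer ellipse a_t = (r₁ + r₂)/2 = 1.504×10⁷ m.
At r₁: circular v_c1 = √(μ/r₁) = 3254 m/s; transfer-periapsis v_p = √[μ(2/r₁ − 1/a_t)] = 4282 m/s.
Δv₁ = v_p − v_c1 = 1028 m/s.
At r₂: circular v_c2 = √(μ/r₂) = 1282 m/s; transfer-apoapsis v_a = √[μ(2/r₂ − 1/a_t)] = 665.0 m/s.
Δv₂ = v_c2 − v_a = 617.5 m/s.
Total Δv = Δv₁ + Δv₂ = 1645 m/s = 1.645 km/s.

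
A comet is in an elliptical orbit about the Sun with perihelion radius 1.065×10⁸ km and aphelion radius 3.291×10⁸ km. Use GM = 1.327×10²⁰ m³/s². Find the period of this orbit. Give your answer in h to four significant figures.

Semi-major axis a = (r_p + r_a)/2 = (1.0650×10⁸ + 3.2910×10⁸)/2 = 2.1780×10⁸ km = 2.178×10¹¹ m.
By Kepler's third law T = 2π√(a³/μ) = 2π × 8.824×10⁶ = 5.544×10⁷ s.
= 15400 h.

T ≈ 15400 h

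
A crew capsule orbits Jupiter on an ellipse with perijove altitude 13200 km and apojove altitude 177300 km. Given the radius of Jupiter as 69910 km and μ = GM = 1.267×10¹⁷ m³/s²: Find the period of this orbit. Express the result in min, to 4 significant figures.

r_p = 69910 + 13200 = 83110 km = 8.3110×10⁷ m.
r_a = 69910 + 177300 = 247210 km = 2.4721×10⁸ m.
Semi-major axis a = (r_p + r_a)/2 = (83110 + 2.4721×10⁵)/2 = 1.6516×10⁵ km = 1.652×10⁸ m.
By Kepler's third law T = 2π√(a³/μ) = 2π × 5.963×10³ = 3.747×10⁴ s.
= 624.4 min.

T ≈ 624.4 min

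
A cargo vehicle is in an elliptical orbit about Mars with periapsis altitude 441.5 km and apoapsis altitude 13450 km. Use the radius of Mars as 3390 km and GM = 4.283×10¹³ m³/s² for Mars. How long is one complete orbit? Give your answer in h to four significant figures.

T ≈ 8.862 h

r_p = 3390 + 441.5 = 3831.5 km = 3.8315×10⁶ m.
r_a = 3390 + 13450 = 16840 km = 1.6840×10⁷ m.
Semi-major axis a = (r_p + r_a)/2 = (3831.5 + 16840)/2 = 10336 km = 1.034×10⁷ m.
By Kepler's third law T = 2π√(a³/μ) = 2π × 5.077×10³ = 3.190×10⁴ s.
= 8.862 h.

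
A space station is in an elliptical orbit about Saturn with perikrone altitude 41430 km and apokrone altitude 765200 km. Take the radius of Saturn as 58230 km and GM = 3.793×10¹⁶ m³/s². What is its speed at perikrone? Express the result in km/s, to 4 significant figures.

r_p = 58230 + 41430 = 99660 km = 9.9660×10⁷ m.
r_a = 58230 + 765200 = 823430 km = 8.2343×10⁸ m.
Semi-major axis a = (r_p + r_a)/2 = 4.6154×10⁵ km = 4.615×10⁸ m.
Vis-viva: v² = μ(2/r − 1/a) = 3.793×10¹⁶ × (2.007×10⁻⁸ − 2.167×10⁻⁹) = 6.790×10⁸ m²/s².
v = 26060 m/s = 26.06 km/s.

v ≈ 26.06 km/s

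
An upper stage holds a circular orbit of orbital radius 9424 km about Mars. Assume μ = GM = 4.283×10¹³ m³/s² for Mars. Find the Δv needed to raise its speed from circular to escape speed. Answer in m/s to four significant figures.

Δv ≈ 883.0 m/s

r = 9424 km = 9.424×10⁶ m.
Circular speed v_c = √(μ/r) = 2132 m/s.
Escape speed v_esc = √(2μ/r) = √2 × v_c = 3015 m/s.
Δv = v_esc − v_c = 883.0 m/s.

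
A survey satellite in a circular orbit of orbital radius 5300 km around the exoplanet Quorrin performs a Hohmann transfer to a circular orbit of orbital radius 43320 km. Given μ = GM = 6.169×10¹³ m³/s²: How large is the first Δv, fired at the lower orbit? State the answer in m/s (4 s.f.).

Δv ≈ 1143 m/s

r₁ = 5300 km = 5.300×10⁶ m.
r₂ = 43320 km = 4.332×10⁷ m.
Transfer ellipse a_t = (r₁ + r₂)/2 = 2.431×10⁷ m.
At r₁: circular v_c1 = √(μ/r₁) = 3412 m/s; transfer-periapsis v_p = √[μ(2/r₁ − 1/a_t)] = 4554 m/s.
Δv₁ = v_p − v_c1 = 1143 m/s.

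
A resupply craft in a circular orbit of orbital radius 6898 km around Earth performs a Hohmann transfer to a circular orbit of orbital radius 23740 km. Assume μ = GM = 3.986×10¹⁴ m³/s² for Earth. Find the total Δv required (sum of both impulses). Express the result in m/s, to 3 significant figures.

r₁ = 6898 km = 6.898×10⁶ m.
r₂ = 23740 km = 2.374×10⁷ m.
Transfer ellipse a_t = (r₁ + r₂)/2 = 1.532×10⁷ m.
At r₁: circular v_c1 = √(μ/r₁) = 7602 m/s; transfer-perigee v_p = √[μ(2/r₁ − 1/a_t)] = 9463 m/s.
Δv₁ = v_p − v_c1 = 1861 m/s.
At r₂: circular v_c2 = √(μ/r₂) = 4098 m/s; transfer-apogee v_a = √[μ(2/r₂ − 1/a_t)] = 2750 m/s.
Δv₂ = v_c2 − v_a = 1348 m/s.
Total Δv = Δv₁ + Δv₂ = 3209 m/s.

Δv_total ≈ 3210 m/s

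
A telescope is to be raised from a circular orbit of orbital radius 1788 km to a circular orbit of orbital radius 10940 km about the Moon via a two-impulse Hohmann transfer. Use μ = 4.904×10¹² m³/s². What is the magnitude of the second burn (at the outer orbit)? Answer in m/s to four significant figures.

Δv ≈ 314.6 m/s

r₁ = 1788 km = 1.788×10⁶ m.
r₂ = 10940 km = 1.094×10⁷ m.
Transfer ellipse a_t = (r₁ + r₂)/2 = 6.364×10⁶ m.
At r₁: circular v_c1 = √(μ/r₁) = 1656 m/s; transfer-perilune v_p = √[μ(2/r₁ − 1/a_t)] = 2171 m/s.
At r₂: circular v_c2 = √(μ/r₂) = 669.5 m/s; transfer-apolune v_a = √[μ(2/r₂ − 1/a_t)] = 354.9 m/s.
Δv₂ = v_c2 − v_a = 314.6 m/s.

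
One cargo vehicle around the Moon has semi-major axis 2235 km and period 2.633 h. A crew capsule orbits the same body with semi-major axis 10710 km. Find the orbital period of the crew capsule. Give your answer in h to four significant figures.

Kepler's third law: T² ∝ a³, so T₂ = T₁ (a₂/a₁)^(3/2).
a₂/a₁ = 4.792, (a₂/a₁)^(3/2) = 10.49.
T₂ = 2.633 × 10.49 = 27.62 h.

T₂ ≈ 27.62 h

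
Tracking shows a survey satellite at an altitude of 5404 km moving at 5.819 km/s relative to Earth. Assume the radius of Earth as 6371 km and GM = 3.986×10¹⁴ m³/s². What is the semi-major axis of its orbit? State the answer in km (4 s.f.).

a ≈ 11780 km

r = 6371 + 5404 = 11775 km = 1.178×10⁷ m.
Vis-viva rearranged: 1/a = 2/r − v²/μ = 1.699×10⁻⁷ − 8.495×10⁻⁸ = 8.490×10⁻⁸ m⁻¹.
a = 1.178×10⁷ m = 11778 km.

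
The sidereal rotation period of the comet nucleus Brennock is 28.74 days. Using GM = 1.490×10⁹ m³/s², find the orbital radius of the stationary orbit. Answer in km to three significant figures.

T = 28.74 days = 2.483×10⁶ s.
A synchronous orbit has period T, so by Kepler's third law a = (μT²/4π²)^(1/3).
μT²/4π² = 1.490×10⁹ × (2.483×10⁶)² / 39.48 = 2.327×10²⁰ m³.
a = 6.151×10⁶ m = 6151.0 km.

r_sync ≈ 6150 km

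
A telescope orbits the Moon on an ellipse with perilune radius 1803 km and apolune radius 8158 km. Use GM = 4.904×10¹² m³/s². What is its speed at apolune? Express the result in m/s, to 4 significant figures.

v ≈ 466.5 m/s

Semi-major axis a = (r_p + r_a)/2 = 4980.5 km = 4.980×10⁶ m.
Vis-viva: v² = μ(2/r − 1/a) = 4.904×10¹² × (2.452×10⁻⁷ − 2.008×10⁻⁷) = 2.176×10⁵ m²/s².
v = 466.5 m/s.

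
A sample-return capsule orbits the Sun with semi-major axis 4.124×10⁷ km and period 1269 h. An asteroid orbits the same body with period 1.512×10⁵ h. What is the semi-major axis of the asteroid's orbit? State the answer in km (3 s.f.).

Kepler's third law: a³ ∝ T², so a₂ = a₁ (T₂/T₁)^(2/3).
T₂/T₁ = 119.1, (T₂/T₁)^(2/3) = 24.21.
a₂ = 4.124×10⁷ × 24.21 = 9.986×10⁸ km.

a₂ ≈ 9.99×10⁸ km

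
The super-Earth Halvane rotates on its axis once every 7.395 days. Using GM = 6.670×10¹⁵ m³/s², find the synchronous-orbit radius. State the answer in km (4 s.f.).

T = 7.395 days = 6.389×10⁵ s.
A synchronous orbit has period T, so by Kepler's third law a = (μT²/4π²)^(1/3).
μT²/4π² = 6.670×10¹⁵ × (6.389×10⁵)² / 39.48 = 6.897×10²⁵ m³.
a = 4.101×10⁸ m = 4.1010×10⁵ km.

r_sync ≈ 4.101×10⁵ km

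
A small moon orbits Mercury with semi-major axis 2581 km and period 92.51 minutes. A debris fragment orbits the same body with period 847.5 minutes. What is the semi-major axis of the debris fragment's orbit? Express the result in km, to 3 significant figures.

a₂ ≈ 11300 km

Kepler's third law: a³ ∝ T², so a₂ = a₁ (T₂/T₁)^(2/3).
T₂/T₁ = 9.161, (T₂/T₁)^(2/3) = 4.378.
a₂ = 2581 × 4.378 = 11300 km.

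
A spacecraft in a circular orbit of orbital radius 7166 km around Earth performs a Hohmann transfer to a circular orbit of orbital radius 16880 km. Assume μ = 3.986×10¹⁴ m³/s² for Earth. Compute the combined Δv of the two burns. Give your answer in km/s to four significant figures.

r₁ = 7166 km = 7.166×10⁶ m.
r₂ = 16880 km = 1.688×10⁷ m.
Transfer ellipse a_t = (r₁ + r₂)/2 = 1.202×10⁷ m.
At r₁: circular v_c1 = √(μ/r₁) = 7458 m/s; transfer-perigee v_p = √[μ(2/r₁ − 1/a_t)] = 8837 m/s.
Δv₁ = v_p − v_c1 = 1379 m/s.
At r₂: circular v_c2 = √(μ/r₂) = 4859 m/s; transfer-apogee v_a = √[μ(2/r₂ − 1/a_t)] = 3752 m/s.
Δv₂ = v_c2 − v_a = 1108 m/s.
Total Δv = Δv₁ + Δv₂ = 2487 m/s = 2.487 km/s.

Δv_total ≈ 2.487 km/s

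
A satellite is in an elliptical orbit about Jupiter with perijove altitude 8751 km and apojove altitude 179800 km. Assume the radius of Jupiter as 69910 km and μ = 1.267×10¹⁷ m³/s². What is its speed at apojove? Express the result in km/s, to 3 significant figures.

r_p = 69910 + 8751 = 78661 km = 7.8661×10⁷ m.
r_a = 69910 + 179800 = 249710 km = 2.4971×10⁸ m.
Semi-major axis a = (r_p + r_a)/2 = 1.6419×10⁵ km = 1.642×10⁸ m.
Vis-viva: v² = μ(2/r − 1/a) = 1.267×10¹⁷ × (8.009×10⁻⁹ − 6.091×10⁻⁹) = 2.431×10⁸ m²/s².
v = 15590 m/s = 15.59 km/s.

v ≈ 15.6 km/s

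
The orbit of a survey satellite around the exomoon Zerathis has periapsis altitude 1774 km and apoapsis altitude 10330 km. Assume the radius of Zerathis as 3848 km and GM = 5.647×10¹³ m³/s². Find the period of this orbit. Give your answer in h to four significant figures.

T ≈ 7.235 h

r_p = 3848 + 1774 = 5622.0 km = 5.6220×10⁶ m.
r_a = 3848 + 10330 = 14178 km = 1.4178×10⁷ m.
Semi-major axis a = (r_p + r_a)/2 = (5622.0 + 14178)/2 = 9900.0 km = 9.900×10⁶ m.
By Kepler's third law T = 2π√(a³/μ) = 2π × 4.145×10³ = 2.604×10⁴ s.
= 7.235 h.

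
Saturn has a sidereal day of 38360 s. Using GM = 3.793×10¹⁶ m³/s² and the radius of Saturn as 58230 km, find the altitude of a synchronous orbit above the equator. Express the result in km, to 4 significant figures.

A synchronous orbit has period T, so by Kepler's third law a = (μT²/4π²)^(1/3).
μT²/4π² = 3.793×10¹⁶ × (3.836×10⁴)² / 39.48 = 1.414×10²⁴ m³.
a = 1.122×10⁸ m = 1.1223×10⁵ km.
Altitude h = a − R = 1.1223×10⁵ − 58230 = 54005 km.

h_sync ≈ 54000 km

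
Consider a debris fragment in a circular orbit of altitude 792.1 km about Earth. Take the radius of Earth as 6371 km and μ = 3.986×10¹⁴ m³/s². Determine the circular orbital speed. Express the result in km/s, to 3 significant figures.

r = 6371 + 792.1 = 7163.1 km = 7.1631×10⁶ m.
For a circular orbit v = √(μ/r) = √(3.986×10¹⁴ / 7.163×10⁶) = √(5.565×10⁷) = 7460 m/s.
That is 7.460 km/s.

v ≈ 7.46 km/s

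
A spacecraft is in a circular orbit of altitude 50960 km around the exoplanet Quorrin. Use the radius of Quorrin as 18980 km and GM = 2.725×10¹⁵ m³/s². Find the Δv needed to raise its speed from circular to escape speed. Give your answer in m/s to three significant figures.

r = 18980 + 50960 = 69940 km = 6.9940×10⁷ m.
Circular speed v_c = √(μ/r) = 6242 m/s.
Escape speed v_esc = √(2μ/r) = √2 × v_c = 8827 m/s.
Δv = v_esc − v_c = 2586 m/s.

Δv ≈ 2590 m/s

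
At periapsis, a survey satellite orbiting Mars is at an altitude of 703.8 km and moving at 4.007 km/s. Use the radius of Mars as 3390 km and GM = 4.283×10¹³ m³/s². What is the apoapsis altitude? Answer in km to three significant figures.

apoapsis altitude ≈ 10100 km

r_p = 3390 + 703.8 = 4093.8 km = 4.094×10⁶ m.
Specific energy ε = v²/2 − μ/r = -2.434×10⁶ J/kg, so a = −μ/(2ε) = 8.798×10⁶ m.
The apsides satisfy r_p + r_a = 2a, so the apoapsis radius is 2a − r_p = 1.350×10⁷ m = 13502 km.
Apoapsis altitude = 13502 − 3390 = 10112 km.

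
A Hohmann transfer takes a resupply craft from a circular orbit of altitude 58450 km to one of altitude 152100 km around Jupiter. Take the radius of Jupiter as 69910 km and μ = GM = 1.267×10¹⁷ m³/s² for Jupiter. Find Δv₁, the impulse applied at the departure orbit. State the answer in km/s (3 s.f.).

Δv ≈ 3.95 km/s

r₁ = 69910 + 58450 = 128360 km = 1.2836×10⁸ m.
r₂ = 69910 + 152100 = 222010 km = 2.2201×10⁸ m.
Transfer ellipse a_t = (r₁ + r₂)/2 = 1.752×10⁸ m.
At r₁: circular v_c1 = √(μ/r₁) = 31420 m/s; transfer-perijove v_p = √[μ(2/r₁ − 1/a_t)] = 35370 m/s.
Δv₁ = v_p − v_c1 = 3950 m/s.
= 3.950 km/s.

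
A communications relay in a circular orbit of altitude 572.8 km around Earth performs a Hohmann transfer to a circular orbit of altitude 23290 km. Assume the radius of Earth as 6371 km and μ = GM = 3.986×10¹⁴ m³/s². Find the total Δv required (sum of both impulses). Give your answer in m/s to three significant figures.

r₁ = 6371 + 572.8 = 6943.8 km = 6.9438×10⁶ m.
r₂ = 6371 + 23290 = 29661 km = 2.9661×10⁷ m.
Transfer ellipse a_t = (r₁ + r₂)/2 = 1.830×10⁷ m.
At r₁: circular v_c1 = √(μ/r₁) = 7577 m/s; transfer-perigee v_p = √[μ(2/r₁ − 1/a_t)] = 9645 m/s.
Δv₁ = v_p − v_c1 = 2069 m/s.
At r₂: circular v_c2 = √(μ/r₂) = 3666 m/s; transfer-apogee v_a = √[μ(2/r₂ − 1/a_t)] = 2258 m/s.
Δv₂ = v_c2 − v_a = 1408 m/s.
Total Δv = Δv₁ + Δv₂ = 3477 m/s.

Δv_total ≈ 3480 m/s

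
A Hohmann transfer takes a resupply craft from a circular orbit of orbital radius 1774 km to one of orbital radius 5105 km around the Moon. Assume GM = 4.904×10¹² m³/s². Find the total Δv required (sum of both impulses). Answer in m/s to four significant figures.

r₁ = 1774 km = 1.774×10⁶ m.
r₂ = 5105 km = 5.105×10⁶ m.
Transfer ellipse a_t = (r₁ + r₂)/2 = 3.440×10⁶ m.
At r₁: circular v_c1 = √(μ/r₁) = 1663 m/s; transfer-perilune v_p = √[μ(2/r₁ − 1/a_t)] = 2026 m/s.
Δv₁ = v_p − v_c1 = 362.9 m/s.
At r₂: circular v_c2 = √(μ/r₂) = 980.1 m/s; transfer-apolune v_a = √[μ(2/r₂ − 1/a_t)] = 703.9 m/s.
Δv₂ = v_c2 − v_a = 276.2 m/s.
Total Δv = Δv₁ + Δv₂ = 639.2 m/s.

Δv_total ≈ 639.2 m/s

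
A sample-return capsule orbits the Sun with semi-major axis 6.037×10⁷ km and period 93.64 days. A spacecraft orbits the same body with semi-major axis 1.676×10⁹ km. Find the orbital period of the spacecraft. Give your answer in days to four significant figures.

Kepler's third law: T² ∝ a³, so T₂ = T₁ (a₂/a₁)^(3/2).
a₂/a₁ = 27.76, (a₂/a₁)^(3/2) = 146.3.
T₂ = 93.64 × 146.3 = 13700 days.

T₂ ≈ 13700 days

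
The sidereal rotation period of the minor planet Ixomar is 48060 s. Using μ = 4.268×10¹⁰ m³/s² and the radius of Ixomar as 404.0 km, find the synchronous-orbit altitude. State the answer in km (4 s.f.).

h_sync ≈ 952.7 km

A synchronous orbit has period T, so by Kepler's third law a = (μT²/4π²)^(1/3).
μT²/4π² = 4.268×10¹⁰ × (4.806×10⁴)² / 39.48 = 2.497×10¹⁸ m³.
a = 1.357×10⁶ m = 1356.7 km.
Altitude h = a − R = 1356.7 − 404.0 = 952.68 km.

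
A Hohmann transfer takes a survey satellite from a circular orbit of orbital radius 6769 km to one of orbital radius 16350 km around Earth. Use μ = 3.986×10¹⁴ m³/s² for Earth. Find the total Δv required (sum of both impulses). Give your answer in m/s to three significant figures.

r₁ = 6769 km = 6.769×10⁶ m.
r₂ = 16350 km = 1.635×10⁷ m.
Transfer ellipse a_t = (r₁ + r₂)/2 = 1.156×10⁷ m.
At r₁: circular v_c1 = √(μ/r₁) = 7674 m/s; transfer-perigee v_p = √[μ(2/r₁ − 1/a_t)] = 9126 m/s.
Δv₁ = v_p − v_c1 = 1453 m/s.
At r₂: circular v_c2 = √(μ/r₂) = 4938 m/s; transfer-apogee v_a = √[μ(2/r₂ − 1/a_t)] = 3778 m/s.
Δv₂ = v_c2 − v_a = 1159 m/s.
Total Δv = Δv₁ + Δv₂ = 2612 m/s.

Δv_total ≈ 2610 m/s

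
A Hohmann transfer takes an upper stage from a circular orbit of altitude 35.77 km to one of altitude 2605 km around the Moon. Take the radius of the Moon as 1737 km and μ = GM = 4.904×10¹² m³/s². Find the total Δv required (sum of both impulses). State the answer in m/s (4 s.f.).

Δv_total ≈ 572.4 m/s

r₁ = 1737 + 35.77 = 1772.8 km = 1.7728×10⁶ m.
r₂ = 1737 + 2605 = 4342.0 km = 4.3420×10⁶ m.
Transfer ellipse a_t = (r₁ + r₂)/2 = 3.057×10⁶ m.
At r₁: circular v_c1 = √(μ/r₁) = 1663 m/s; transfer-perilune v_p = √[μ(2/r₁ − 1/a_t)] = 1982 m/s.
Δv₁ = v_p − v_c1 = 318.9 m/s.
At r₂: circular v_c2 = √(μ/r₂) = 1063 m/s; transfer-apolune v_a = √[μ(2/r₂ − 1/a_t)] = 809.2 m/s.
Δv₂ = v_c2 − v_a = 253.5 m/s.
Total Δv = Δv₁ + Δv₂ = 572.4 m/s.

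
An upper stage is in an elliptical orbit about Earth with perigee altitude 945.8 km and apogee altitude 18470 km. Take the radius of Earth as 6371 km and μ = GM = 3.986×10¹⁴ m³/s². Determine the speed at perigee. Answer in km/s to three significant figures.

r_p = 6371 + 945.8 = 7316.8 km = 7.3168×10⁶ m.
r_a = 6371 + 18470 = 24841 km = 2.4841×10⁷ m.
Semi-major axis a = (r_p + r_a)/2 = 16079 km = 1.608×10⁷ m.
Vis-viva: v² = μ(2/r − 1/a) = 3.986×10¹⁴ × (2.733×10⁻⁷ − 6.219×10⁻⁸) = 8.416×10⁷ m²/s².
v = 9174 m/s = 9.174 km/s.

v ≈ 9.17 km/s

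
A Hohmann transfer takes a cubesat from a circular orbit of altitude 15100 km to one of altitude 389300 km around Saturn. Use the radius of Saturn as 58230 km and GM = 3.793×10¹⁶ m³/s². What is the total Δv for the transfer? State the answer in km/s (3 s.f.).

Δv_total ≈ 11.4 km/s

r₁ = 58230 + 15100 = 73330 km = 7.3330×10⁷ m.
r₂ = 58230 + 389300 = 447530 km = 4.4753×10⁸ m.
Transfer ellipse a_t = (r₁ + r₂)/2 = 2.604×10⁸ m.
At r₁: circular v_c1 = √(μ/r₁) = 22740 m/s; transfer-perikrone v_p = √[μ(2/r₁ − 1/a_t)] = 29810 m/s.
Δv₁ = v_p − v_c1 = 7071 m/s.
At r₂: circular v_c2 = √(μ/r₂) = 9206 m/s; transfer-apokrone v_a = √[μ(2/r₂ − 1/a_t)] = 4885 m/s.
Δv₂ = v_c2 − v_a = 4321 m/s.
Total Δv = Δv₁ + Δv₂ = 11390 m/s = 11.39 km/s.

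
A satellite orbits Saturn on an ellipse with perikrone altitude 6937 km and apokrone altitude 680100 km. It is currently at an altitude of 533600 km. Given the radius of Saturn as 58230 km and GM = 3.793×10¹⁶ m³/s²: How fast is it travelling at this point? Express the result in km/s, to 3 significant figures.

v ≈ 5.81 km/s

r_p = 58230 + 6937 = 65167 km = 6.5167×10⁷ m.
r_a = 58230 + 680100 = 738330 km = 7.3833×10⁸ m.
r = 58230 + 533600 = 5.9183×10⁵ km = 5.918×10⁸ m.
Semi-major axis a = (r_p + r_a)/2 = 4.0175×10⁵ km = 4.017×10⁸ m.
Vis-viva: v² = μ(2/r − 1/a) = 3.793×10¹⁶ × (3.379×10⁻⁹ − 2.489×10⁻⁹) = 3.377×10⁷ m²/s².
v = 5811 m/s = 5.811 km/s.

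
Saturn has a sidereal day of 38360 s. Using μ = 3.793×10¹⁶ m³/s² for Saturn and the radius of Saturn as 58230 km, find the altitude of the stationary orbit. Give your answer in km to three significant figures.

h_sync ≈ 54000 km

A synchronous orbit has period T, so by Kepler's third law a = (μT²/4π²)^(1/3).
μT²/4π² = 3.793×10¹⁶ × (3.836×10⁴)² / 39.48 = 1.414×10²⁴ m³.
a = 1.122×10⁸ m = 1.1223×10⁵ km.
Altitude h = a − R = 1.1223×10⁵ − 58230 = 54005 km.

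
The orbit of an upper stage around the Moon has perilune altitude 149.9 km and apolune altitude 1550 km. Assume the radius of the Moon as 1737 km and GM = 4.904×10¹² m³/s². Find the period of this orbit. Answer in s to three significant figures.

T ≈ 11800 s

r_p = 1737 + 149.9 = 1886.9 km = 1.8869×10⁶ m.
r_a = 1737 + 1550 = 3287.0 km = 3.2870×10⁶ m.
Semi-major axis a = (r_p + r_a)/2 = (1886.9 + 3287.0)/2 = 2586.9 km = 2.587×10⁶ m.
By Kepler's third law T = 2π√(a³/μ) = 2π × 1.879×10³ = 1.181×10⁴ s.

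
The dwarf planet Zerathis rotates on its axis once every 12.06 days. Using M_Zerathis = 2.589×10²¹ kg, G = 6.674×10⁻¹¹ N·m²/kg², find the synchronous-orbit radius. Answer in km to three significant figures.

r_sync ≈ 16800 km

μ = GM = 6.674×10⁻¹¹ × 2.589×10²¹ = 1.728×10¹¹ m³/s².
T = 12.06 days = 1.042×10⁶ s.
A synchronous orbit has period T, so by Kepler's third law a = (μT²/4π²)^(1/3).
μT²/4π² = 1.728×10¹¹ × (1.042×10⁶)² / 39.48 = 4.752×10²¹ m³.
a = 1.681×10⁷ m = 16812 km.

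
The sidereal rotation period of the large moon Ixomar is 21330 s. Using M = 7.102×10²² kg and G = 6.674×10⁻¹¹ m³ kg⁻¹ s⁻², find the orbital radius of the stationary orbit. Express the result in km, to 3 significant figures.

r_sync ≈ 3790 km

μ = GM = 6.674×10⁻¹¹ × 7.102×10²² = 4.740×10¹² m³/s².
A synchronous orbit has period T, so by Kepler's third law a = (μT²/4π²)^(1/3).
μT²/4π² = 4.740×10¹² × (2.133×10⁴)² / 39.48 = 5.462×10¹⁹ m³.
a = 3.794×10⁶ m = 3794.3 km.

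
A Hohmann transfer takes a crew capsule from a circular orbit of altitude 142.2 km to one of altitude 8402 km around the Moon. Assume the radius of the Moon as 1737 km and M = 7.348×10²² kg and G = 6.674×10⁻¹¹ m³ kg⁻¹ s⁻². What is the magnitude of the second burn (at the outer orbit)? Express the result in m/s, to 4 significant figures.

μ = GM = 6.674×10⁻¹¹ × 7.348×10²² = 4.904×10¹² m³/s².
r₁ = 1737 + 142.2 = 1879.2 km = 1.8792×10⁶ m.
r₂ = 1737 + 8402 = 10139 km = 1.0139×10⁷ m.
Transfer ellipse a_t = (r₁ + r₂)/2 = 6.009×10⁶ m.
At r₁: circular v_c1 = √(μ/r₁) = 1615 m/s; transfer-perilune v_p = √[μ(2/r₁ − 1/a_t)] = 2098 m/s.
At r₂: circular v_c2 = √(μ/r₂) = 695.5 m/s; transfer-apolune v_a = √[μ(2/r₂ − 1/a_t)] = 388.9 m/s.
Δv₂ = v_c2 − v_a = 306.6 m/s.

Δv ≈ 306.6 m/s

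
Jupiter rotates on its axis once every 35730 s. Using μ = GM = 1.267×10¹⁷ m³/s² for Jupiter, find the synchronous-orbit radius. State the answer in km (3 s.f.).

r_sync ≈ 1.60×10⁵ km

A synchronous orbit has period T, so by Kepler's third law a = (μT²/4π²)^(1/3).
μT²/4π² = 1.267×10¹⁷ × (3.573×10⁴)² / 39.48 = 4.097×10²⁴ m³.
a = 1.600×10⁸ m = 1.6002×10⁵ km.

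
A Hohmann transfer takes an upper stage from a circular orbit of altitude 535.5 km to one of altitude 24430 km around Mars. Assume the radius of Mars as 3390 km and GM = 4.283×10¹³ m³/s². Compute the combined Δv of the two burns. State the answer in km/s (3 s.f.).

r₁ = 3390 + 535.5 = 3925.5 km = 3.9255×10⁶ m.
r₂ = 3390 + 24430 = 27820 km = 2.7820×10⁷ m.
Transfer ellipse a_t = (r₁ + r₂)/2 = 1.587×10⁷ m.
At r₁: circular v_c1 = √(μ/r₁) = 3303 m/s; transfer-periapsis v_p = √[μ(2/r₁ − 1/a_t)] = 4373 m/s.
Δv₁ = v_p − v_c1 = 1070 m/s.
At r₂: circular v_c2 = √(μ/r₂) = 1241 m/s; transfer-apoapsis v_a = √[μ(2/r₂ − 1/a_t)] = 617.0 m/s.
Δv₂ = v_c2 − v_a = 623.7 m/s.
Total Δv = Δv₁ + Δv₂ = 1694 m/s = 1.694 km/s.

Δv_total ≈ 1.69 km/s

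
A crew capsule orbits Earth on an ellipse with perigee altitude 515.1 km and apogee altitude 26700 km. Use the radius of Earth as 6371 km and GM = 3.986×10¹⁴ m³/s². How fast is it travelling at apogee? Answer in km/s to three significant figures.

v ≈ 2.04 km/s

r_p = 6371 + 515.1 = 6886.1 km = 6.8861×10⁶ m.
r_a = 6371 + 26700 = 33071 km = 3.3071×10⁷ m.
Semi-major axis a = (r_p + r_a)/2 = 19979 km = 1.998×10⁷ m.
Vis-viva: v² = μ(2/r − 1/a) = 3.986×10¹⁴ × (6.048×10⁻⁸ − 5.005×10⁻⁸) = 4.154×10⁶ m²/s².
v = 2038 m/s = 2.038 km/s.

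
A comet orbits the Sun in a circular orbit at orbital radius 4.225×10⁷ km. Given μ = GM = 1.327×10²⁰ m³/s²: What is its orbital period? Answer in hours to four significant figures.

T ≈ 1316 hours

r = 4.225×10⁷ km = 4.225×10¹⁰ m.
Kepler's third law: T = 2π√(r³/μ) = 2π√((4.225×10¹⁰)³ / 1.327×10²⁰).
r³/μ = 5.683×10¹¹ s², so T = 2π × 7.539×10⁵ = 4.737×10⁶ s.
Converting: 4.737×10⁶ s ÷ 3600 = 1316 hours.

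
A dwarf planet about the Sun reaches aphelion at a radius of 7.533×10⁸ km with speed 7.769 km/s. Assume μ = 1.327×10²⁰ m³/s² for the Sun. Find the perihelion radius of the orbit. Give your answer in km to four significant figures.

r_a = 7.533×10¹¹ m.
Specific energy ε = v²/2 − μ/r = -1.460×10⁸ J/kg, so a = −μ/(2ε) = 4.545×10¹¹ m.
The apsides satisfy r_p + r_a = 2a, so the perihelion radius is 2a − r_a = 1.557×10¹¹ m = 1.5573×10⁸ km.

perihelion radius ≈ 1.557×10⁸ km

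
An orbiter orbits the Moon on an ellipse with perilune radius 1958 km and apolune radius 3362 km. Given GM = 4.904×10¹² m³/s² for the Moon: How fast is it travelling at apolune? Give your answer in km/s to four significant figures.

Semi-major axis a = (r_p + r_a)/2 = 2660.0 km = 2.660×10⁶ m.
Vis-viva: v² = μ(2/r − 1/a) = 4.904×10¹² × (5.949×10⁻⁷ − 3.759×10⁻⁷) = 1.074×10⁶ m²/s².
v = 1036 m/s = 1.036 km/s.

v ≈ 1.036 km/s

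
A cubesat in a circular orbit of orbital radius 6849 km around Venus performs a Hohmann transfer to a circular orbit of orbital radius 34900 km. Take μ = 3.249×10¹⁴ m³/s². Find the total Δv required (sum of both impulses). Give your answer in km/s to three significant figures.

Δv_total ≈ 3.32 km/s

r₁ = 6849 km = 6.849×10⁶ m.
r₂ = 34900 km = 3.490×10⁷ m.
Transfer ellipse a_t = (r₁ + r₂)/2 = 2.087×10⁷ m.
At r₁: circular v_c1 = √(μ/r₁) = 6887 m/s; transfer-periapsis v_p = √[μ(2/r₁ − 1/a_t)] = 8906 m/s.
Δv₁ = v_p − v_c1 = 2018 m/s.
At r₂: circular v_c2 = √(μ/r₂) = 3051 m/s; transfer-apoapsis v_a = √[μ(2/r₂ − 1/a_t)] = 1748 m/s.
Δv₂ = v_c2 − v_a = 1303 m/s.
Total Δv = Δv₁ + Δv₂ = 3322 m/s = 3.322 km/s.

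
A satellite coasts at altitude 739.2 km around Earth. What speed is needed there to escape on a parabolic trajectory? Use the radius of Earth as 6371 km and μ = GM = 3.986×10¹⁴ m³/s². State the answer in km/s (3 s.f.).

r = 6371 + 739.2 = 7110.2 km = 7.1102×10⁶ m.
Escape speed v_esc = √(2μ/r) = √(2 × 3.986×10¹⁴ / 7.110×10⁶) = √(1.121×10⁸) = 10590 m/s.
= 10.59 km/s.

v_esc ≈ 10.6 km/s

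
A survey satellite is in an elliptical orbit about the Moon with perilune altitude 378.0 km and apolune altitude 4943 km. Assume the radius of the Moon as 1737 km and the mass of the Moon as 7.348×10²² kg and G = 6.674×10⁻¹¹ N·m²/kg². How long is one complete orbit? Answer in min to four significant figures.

μ = GM = 6.674×10⁻¹¹ × 7.348×10²² = 4.904×10¹² m³/s².
r_p = 1737 + 378.0 = 2115.0 km = 2.1150×10⁶ m.
r_a = 1737 + 4943 = 6680.0 km = 6.6800×10⁶ m.
Semi-major axis a = (r_p + r_a)/2 = (2115.0 + 6680.0)/2 = 4397.5 km = 4.398×10⁶ m.
By Kepler's third law T = 2π√(a³/μ) = 2π × 4.164×10³ = 2.616×10⁴ s.
= 436.1 min.

T ≈ 436.1 min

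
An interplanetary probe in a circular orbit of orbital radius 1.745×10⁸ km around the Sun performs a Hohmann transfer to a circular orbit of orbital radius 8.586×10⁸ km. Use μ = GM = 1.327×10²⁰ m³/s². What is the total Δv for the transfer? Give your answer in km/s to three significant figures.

Δv_total ≈ 13.2 km/s

r₁ = 1.745×10⁸ km = 1.745×10¹¹ m.
r₂ = 8.586×10⁸ km = 8.586×10¹¹ m.
Transfer ellipse a_t = (r₁ + r₂)/2 = 5.166×10¹¹ m.
At r₁: circular v_c1 = √(μ/r₁) = 27580 m/s; transfer-perihelion v_p = √[μ(2/r₁ − 1/a_t)] = 35550 m/s.
Δv₁ = v_p − v_c1 = 7977 m/s.
At r₂: circular v_c2 = √(μ/r₂) = 12430 m/s; transfer-aphelion v_a = √[μ(2/r₂ − 1/a_t)] = 7226 m/s.
Δv₂ = v_c2 − v_a = 5206 m/s.
Total Δv = Δv₁ + Δv₂ = 13180 m/s = 13.18 km/s.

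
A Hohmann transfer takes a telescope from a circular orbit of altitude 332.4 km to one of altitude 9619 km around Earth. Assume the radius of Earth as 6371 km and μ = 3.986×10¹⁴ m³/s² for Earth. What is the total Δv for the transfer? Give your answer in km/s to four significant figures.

r₁ = 6371 + 332.4 = 6703.4 km = 6.7034×10⁶ m.
r₂ = 6371 + 9619 = 15990 km = 1.5990×10⁷ m.
Transfer ellipse a_t = (r₁ + r₂)/2 = 1.135×10⁷ m.
At r₁: circular v_c1 = √(μ/r₁) = 7711 m/s; transfer-perigee v_p = √[μ(2/r₁ − 1/a_t)] = 9154 m/s.
Δv₁ = v_p − v_c1 = 1443 m/s.
At r₂: circular v_c2 = √(μ/r₂) = 4993 m/s; transfer-apogee v_a = √[μ(2/r₂ − 1/a_t)] = 3838 m/s.
Δv₂ = v_c2 − v_a = 1155 m/s.
Total Δv = Δv₁ + Δv₂ = 2598 m/s = 2.598 km/s.

Δv_total ≈ 2.598 km/s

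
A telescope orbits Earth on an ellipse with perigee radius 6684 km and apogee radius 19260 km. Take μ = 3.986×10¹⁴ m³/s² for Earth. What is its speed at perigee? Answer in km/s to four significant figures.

Semi-major axis a = (r_p + r_a)/2 = 12972 km = 1.297×10⁷ m.
Vis-viva: v² = μ(2/r − 1/a) = 3.986×10¹⁴ × (2.992×10⁻⁷ − 7.709×10⁻⁸) = 8.854×10⁷ m²/s².
v = 9410 m/s = 9.410 km/s.

v ≈ 9.410 km/s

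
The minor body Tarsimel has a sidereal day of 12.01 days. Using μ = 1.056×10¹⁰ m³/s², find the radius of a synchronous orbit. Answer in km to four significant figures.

T = 12.01 days = 1.038×10⁶ s.
A synchronous orbit has period T, so by Kepler's third law a = (μT²/4π²)^(1/3).
μT²/4π² = 1.056×10¹⁰ × (1.038×10⁶)² / 39.48 = 2.880×10²⁰ m³.
a = 6.604×10⁶ m = 6604.0 km.

r_sync ≈ 6604 km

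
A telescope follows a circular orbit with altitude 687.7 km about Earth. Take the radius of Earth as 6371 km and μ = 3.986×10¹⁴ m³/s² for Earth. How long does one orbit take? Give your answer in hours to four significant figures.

T ≈ 1.639 hours

r = 6371 + 687.7 = 7058.7 km = 7.0587×10⁶ m.
Kepler's third law: T = 2π√(r³/μ) = 2π√((7.059×10⁶)³ / 3.986×10¹⁴).
r³/μ = 8.823×10⁵ s², so T = 2π × 9.393×10² = 5.902×10³ s.
Converting: 5.902×10³ s ÷ 3600 = 1.639 hours.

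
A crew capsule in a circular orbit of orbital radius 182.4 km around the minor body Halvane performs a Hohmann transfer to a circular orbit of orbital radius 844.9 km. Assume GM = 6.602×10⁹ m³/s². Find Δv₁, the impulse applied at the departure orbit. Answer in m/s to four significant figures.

Δv ≈ 53.75 m/s

r₁ = 182.4 km = 1.824×10⁵ m.
r₂ = 844.9 km = 8.449×10⁵ m.
Transfer ellipse a_t = (r₁ + r₂)/2 = 5.136×10⁵ m.
At r₁: circular v_c1 = √(μ/r₁) = 190.3 m/s; transfer-periapsis v_p = √[μ(2/r₁ − 1/a_t)] = 244.0 m/s.
Δv₁ = v_p − v_c1 = 53.75 m/s.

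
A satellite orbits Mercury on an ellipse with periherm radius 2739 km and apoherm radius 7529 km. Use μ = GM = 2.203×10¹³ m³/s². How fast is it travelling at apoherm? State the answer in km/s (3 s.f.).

v ≈ 1.25 km/s

Semi-major axis a = (r_p + r_a)/2 = 5134.0 km = 5.134×10⁶ m.
Vis-viva: v² = μ(2/r − 1/a) = 2.203×10¹³ × (2.656×10⁻⁷ − 1.948×10⁻⁷) = 1.561×10⁶ m²/s².
v = 1249 m/s = 1.249 km/s.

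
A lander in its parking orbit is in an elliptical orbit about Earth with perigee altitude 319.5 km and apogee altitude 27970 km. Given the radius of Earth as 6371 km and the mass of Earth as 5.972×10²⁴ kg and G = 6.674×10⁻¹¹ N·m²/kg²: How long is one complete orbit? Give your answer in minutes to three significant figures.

T ≈ 487 minutes

μ = GM = 6.674×10⁻¹¹ × 5.972×10²⁴ = 3.986×10¹⁴ m³/s².
r_p = 6371 + 319.5 = 6690.5 km = 6.6905×10⁶ m.
r_a = 6371 + 27970 = 34341 km = 3.4341×10⁷ m.
Semi-major axis a = (r_p + r_a)/2 = (6690.5 + 34341)/2 = 20516 km = 2.052×10⁷ m.
By Kepler's third law T = 2π√(a³/μ) = 2π × 4.655×10³ = 2.925×10⁴ s.
= 487.4 minutes.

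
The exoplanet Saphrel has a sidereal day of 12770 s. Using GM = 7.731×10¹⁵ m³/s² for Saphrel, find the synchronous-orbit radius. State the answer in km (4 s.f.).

A synchronous orbit has period T, so by Kepler's third law a = (μT²/4π²)^(1/3).
μT²/4π² = 7.731×10¹⁵ × (1.277×10⁴)² / 39.48 = 3.193×10²² m³.
a = 3.173×10⁷ m = 31726 km.

r_sync ≈ 31730 km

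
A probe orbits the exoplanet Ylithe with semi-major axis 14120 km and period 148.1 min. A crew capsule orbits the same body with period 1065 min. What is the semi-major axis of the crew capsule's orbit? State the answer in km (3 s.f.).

Kepler's third law: a³ ∝ T², so a₂ = a₁ (T₂/T₁)^(2/3).
T₂/T₁ = 7.191, (T₂/T₁)^(2/3) = 3.726.
a₂ = 14120 × 3.726 = 52610 km.

a₂ ≈ 52600 km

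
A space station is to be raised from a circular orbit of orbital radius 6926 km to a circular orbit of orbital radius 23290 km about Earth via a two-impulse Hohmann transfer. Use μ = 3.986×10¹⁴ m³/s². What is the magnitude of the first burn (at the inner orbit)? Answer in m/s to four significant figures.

Δv ≈ 1833 m/s

r₁ = 6926 km = 6.926×10⁶ m.
r₂ = 23290 km = 2.329×10⁷ m.
Transfer ellipse a_t = (r₁ + r₂)/2 = 1.511×10⁷ m.
At r₁: circular v_c1 = √(μ/r₁) = 7586 m/s; transfer-perigee v_p = √[μ(2/r₁ − 1/a_t)] = 9419 m/s.
Δv₁ = v_p − v_c1 = 1833 m/s.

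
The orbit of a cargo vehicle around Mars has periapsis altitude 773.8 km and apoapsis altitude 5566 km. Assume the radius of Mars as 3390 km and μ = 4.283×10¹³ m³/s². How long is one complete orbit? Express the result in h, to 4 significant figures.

T ≈ 4.481 h

r_p = 3390 + 773.8 = 4163.8 km = 4.1638×10⁶ m.
r_a = 3390 + 5566 = 8956.0 km = 8.9560×10⁶ m.
Semi-major axis a = (r_p + r_a)/2 = (4163.8 + 8956.0)/2 = 6559.9 km = 6.560×10⁶ m.
By Kepler's third law T = 2π√(a³/μ) = 2π × 2.567×10³ = 1.613×10⁴ s.
= 4.481 h.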